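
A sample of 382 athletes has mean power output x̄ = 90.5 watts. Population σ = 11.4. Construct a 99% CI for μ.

CI = x̄ ± z*(σ/√n) = 90.5 ± 2.576(11.4/√382) = 90.5 ± 1.5 = (89.0, 92.0)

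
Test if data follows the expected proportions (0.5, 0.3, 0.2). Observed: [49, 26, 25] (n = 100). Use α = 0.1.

Expected: [50.0, 30.0, 20.0]. χ² = 1.803. df = 2, critical = 4.605. Fail to reject H₀.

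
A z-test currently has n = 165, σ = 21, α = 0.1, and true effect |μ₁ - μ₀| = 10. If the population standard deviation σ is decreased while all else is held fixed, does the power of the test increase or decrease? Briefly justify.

Power increases: a smaller σ shrinks the standard error σ/√n, moving the sampling distribution under H₁ further from the critical value.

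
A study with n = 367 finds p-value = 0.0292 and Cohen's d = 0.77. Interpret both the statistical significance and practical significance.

Statistically significant (p = 0.0292 < 0.05). Cohen's d = 0.77 indicates a medium effect size. Both statistical and practical significance should be considered.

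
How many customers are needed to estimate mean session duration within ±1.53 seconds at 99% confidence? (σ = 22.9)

n = (z*σ/E)² = (2.576×22.9/1.53)² = 1486.6 → n = 1487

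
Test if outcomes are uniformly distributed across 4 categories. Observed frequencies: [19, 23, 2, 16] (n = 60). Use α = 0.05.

Expected = 15 each. χ² = Σ(O-E)²/E = 16.667. df = 3, critical value = 7.815. Reject H₀.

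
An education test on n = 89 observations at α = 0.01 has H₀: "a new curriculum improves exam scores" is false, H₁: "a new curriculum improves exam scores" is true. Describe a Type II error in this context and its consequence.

Type II error: failing to reject H₀ when it is false — concluding that a new curriculum improves exam scores is not supported when in fact it is. Consequence: keeping the old curriculum when the new one would have helped students.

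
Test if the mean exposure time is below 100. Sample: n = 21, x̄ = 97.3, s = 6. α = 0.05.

t = (97.3 - 100)/(6/√21) = -2.062, df = 20. Critical t = -1.725. Reject H₀.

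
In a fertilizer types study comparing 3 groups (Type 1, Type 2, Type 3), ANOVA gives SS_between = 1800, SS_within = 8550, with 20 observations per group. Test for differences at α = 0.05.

df_between = 2, df_within = 57. F = MS_between/MS_within = 900.0/150.0 = 6.0. F_crit ≈ 3.159. Reject H₀. At least one mean differs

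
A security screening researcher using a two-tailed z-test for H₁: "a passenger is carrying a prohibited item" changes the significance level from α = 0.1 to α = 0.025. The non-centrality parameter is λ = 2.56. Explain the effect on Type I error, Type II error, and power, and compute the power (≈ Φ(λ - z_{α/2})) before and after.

Decreasing α from 0.1 to 0.025:
• Type I error rate decreases (α is the Type I rate by definition).
• Critical value moves from z_{α/2} = 1.645 to 2.241, so power = Φ(λ - z_{α/2}) goes from Φ(2.56 - 1.645) = 0.82 to Φ(2.56 - 2.241) = 0.625.
• Type II error rate β = 1 - power therefore increases (0.18 → 0.375).
Appropriate when false positives are costly — here, detaining an innocent passenger — delay and inconvenience.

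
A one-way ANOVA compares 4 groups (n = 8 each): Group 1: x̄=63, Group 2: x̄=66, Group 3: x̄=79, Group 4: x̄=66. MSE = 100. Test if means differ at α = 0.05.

Grand mean = 68.5. SS_between = 1224.0, MS_between = 408.0. F = 4.08, F_crit ≈ 2.947. Reject H₀.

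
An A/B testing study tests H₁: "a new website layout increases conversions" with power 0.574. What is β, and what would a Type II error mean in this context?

β = 1 - power = 1 - 0.574 = 0.426. A Type II error is failing to reject H₀ when H₀ is false (false negative) — here, failing to conclude that a new website layout increases conversions when in fact it is true. Consequence: discarding a layout that would have improved conversions — lost revenue.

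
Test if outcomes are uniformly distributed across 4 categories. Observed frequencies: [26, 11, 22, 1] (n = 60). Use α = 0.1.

Expected = 15 each. χ² = Σ(O-E)²/E = 25.467. df = 3, critical value = 6.251. Reject H₀.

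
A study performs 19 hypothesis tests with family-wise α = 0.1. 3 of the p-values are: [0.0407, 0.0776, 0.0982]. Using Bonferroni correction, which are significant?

Bonferroni α = 0.1/19 = 0.00526. None of the given p-values are significant.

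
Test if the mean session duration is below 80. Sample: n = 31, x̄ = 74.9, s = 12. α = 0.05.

t = (74.9 - 80)/(12/√31) = -2.366, df = 30. Critical t = -1.697. Reject H₀.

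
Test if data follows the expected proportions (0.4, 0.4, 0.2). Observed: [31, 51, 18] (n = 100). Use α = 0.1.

Expected: [40.0, 40.0, 20.0]. χ² = 5.25. df = 2, critical = 4.605. Reject H₀.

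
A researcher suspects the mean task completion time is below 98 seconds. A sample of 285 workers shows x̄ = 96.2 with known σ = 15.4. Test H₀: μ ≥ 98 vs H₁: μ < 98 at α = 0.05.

z = -1.973. Critical value: -1.645. Reject H₀.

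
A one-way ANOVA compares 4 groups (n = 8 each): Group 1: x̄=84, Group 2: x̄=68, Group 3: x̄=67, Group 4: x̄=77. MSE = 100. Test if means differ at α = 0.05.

Grand mean = 74.0. SS_between = 1552.0, MS_between = 517.33. F = 5.173, F_crit ≈ 2.947. Reject H₀.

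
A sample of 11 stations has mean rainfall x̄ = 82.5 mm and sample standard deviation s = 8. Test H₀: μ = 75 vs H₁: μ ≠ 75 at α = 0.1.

t = (x̄ - μ₀)/(s/√n) = (82.5 - 75)/(8/√11) = 3.109. df = 10, critical t = ±1.812. Reject H₀.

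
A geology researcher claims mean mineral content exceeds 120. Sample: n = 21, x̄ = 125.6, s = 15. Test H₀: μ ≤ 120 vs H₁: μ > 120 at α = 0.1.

t = (125.6 - 120)/(15/√21) = 1.711, df = 20. Critical t = 1.325. Reject H₀.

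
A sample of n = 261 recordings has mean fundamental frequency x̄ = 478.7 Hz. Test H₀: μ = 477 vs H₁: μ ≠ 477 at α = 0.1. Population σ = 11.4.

z = (x̄ - μ₀)/(σ/√n) = (478.7 - 477)/(11.4/√261) = 2.409. Critical value: ±1.645. Since |2.409| > 1.645, Reject H₀.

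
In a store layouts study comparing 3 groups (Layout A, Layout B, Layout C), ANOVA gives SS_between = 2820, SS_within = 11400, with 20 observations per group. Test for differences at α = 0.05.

df_between = 2, df_within = 57. F = MS_between/MS_within = 1410.0/200.0 = 7.05. F_crit ≈ 3.159. Reject H₀. At least one mean differs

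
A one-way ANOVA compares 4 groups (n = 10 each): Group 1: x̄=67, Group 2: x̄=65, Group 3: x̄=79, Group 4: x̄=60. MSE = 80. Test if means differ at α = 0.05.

Grand mean = 67.75. SS_between = 1947.5, MS_between = 649.17. F = 8.115, F_crit ≈ 2.866. Reject H₀.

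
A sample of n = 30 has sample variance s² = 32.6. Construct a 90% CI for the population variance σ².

df = 29. χ²_{0.05} = 42.557, χ²_{0.95} = 17.708. CI for σ² = ((n-1)s²/χ²_{α/2}, (n-1)s²/χ²_{1-α/2}) = (29·32.6/42.557, 29·32.6/17.708) = (22.21, 53.39)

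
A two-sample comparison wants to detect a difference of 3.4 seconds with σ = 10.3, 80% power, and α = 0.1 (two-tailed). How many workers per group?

n per group = 2(z_α/2 + z_β)²σ²/d² = 2×(1.645 + 0.84)²×10.3²/3.4² = 113.3 → n = 114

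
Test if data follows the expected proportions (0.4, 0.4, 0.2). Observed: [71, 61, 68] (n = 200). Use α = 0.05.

Expected: [80.0, 80.0, 40.0]. χ² = 25.125. df = 2, critical = 5.991. Reject H₀.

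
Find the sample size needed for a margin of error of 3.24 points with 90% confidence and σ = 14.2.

n = (z*σ/E)² = (1.645×14.2/3.24)² = 52.0 → n = 52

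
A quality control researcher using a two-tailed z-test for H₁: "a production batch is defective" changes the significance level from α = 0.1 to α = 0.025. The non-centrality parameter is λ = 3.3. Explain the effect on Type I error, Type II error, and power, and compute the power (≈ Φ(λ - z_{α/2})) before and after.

Decreasing α from 0.1 to 0.025:
• Type I error rate decreases (α is the Type I rate by definition).
• Critical value moves from z_{α/2} = 1.645 to 2.241, so power = Φ(λ - z_{α/2}) goes from Φ(3.3 - 1.645) = 0.951 to Φ(3.3 - 2.241) = 0.855.
• Type II error rate β = 1 - power therefore increases (0.049 → 0.145).
Appropriate when false positives are costly — here, scrapping a good batch — wasted material and cost for no reason.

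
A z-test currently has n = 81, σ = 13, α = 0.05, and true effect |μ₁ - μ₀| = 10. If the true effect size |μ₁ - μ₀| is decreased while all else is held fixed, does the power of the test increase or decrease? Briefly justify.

Power decreases: a smaller true effect decreases the non-centrality λ = |μ₁ - μ₀|/(σ/√n).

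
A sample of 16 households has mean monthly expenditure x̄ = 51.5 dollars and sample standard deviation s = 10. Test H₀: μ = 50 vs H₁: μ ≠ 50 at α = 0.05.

t = (x̄ - μ₀)/(s/√n) = (51.5 - 50)/(10/√16) = 0.6. df = 15, critical t = ±2.131. Fail to reject H₀.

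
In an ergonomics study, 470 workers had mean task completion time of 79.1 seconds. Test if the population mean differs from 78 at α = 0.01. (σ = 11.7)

z = (x̄ - μ₀)/(σ/√n) = (79.1 - 78)/(11.7/√470) = 2.038. Critical value: ±2.576. Since |2.038| ≤ 2.576, Fail to reject H₀.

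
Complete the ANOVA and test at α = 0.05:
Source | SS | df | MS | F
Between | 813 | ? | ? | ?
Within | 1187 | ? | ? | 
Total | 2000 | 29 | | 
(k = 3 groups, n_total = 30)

df_between = 2, df_within = 27. MS_between = 406.5, MS_within = 43.96. F = 9.246, F_crit ≈ 3.354. Reject H₀.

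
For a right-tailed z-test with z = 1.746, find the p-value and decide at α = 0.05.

p = P(Z > 1.746) = 1 - Φ(1.746) ≈ 0.0404. Since p < 0.05, reject H₀ (significant) at α = 0.05.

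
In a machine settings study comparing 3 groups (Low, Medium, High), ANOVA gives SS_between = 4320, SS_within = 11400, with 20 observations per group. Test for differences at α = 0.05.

df_between = 2, df_within = 57. F = MS_between/MS_within = 2160.0/200.0 = 10.8. F_crit ≈ 3.159. Reject H₀. At least one mean differs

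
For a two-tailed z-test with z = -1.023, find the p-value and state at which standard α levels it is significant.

p = 2·P(Z > |-1.023|) = 2·(1 - Φ(1.023)) ≈ 0.3063. Not significant at any standard level.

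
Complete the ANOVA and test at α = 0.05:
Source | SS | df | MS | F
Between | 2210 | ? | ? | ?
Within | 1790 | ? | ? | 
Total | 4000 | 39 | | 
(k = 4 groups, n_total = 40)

df_between = 3, df_within = 36. MS_between = 736.67, MS_within = 49.72. F = 14.816, F_crit ≈ 2.866. Reject H₀.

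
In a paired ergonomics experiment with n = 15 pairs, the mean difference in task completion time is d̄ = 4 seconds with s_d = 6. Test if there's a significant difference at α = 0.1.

t = d̄/(s_d/√n) = 4/(6/√15) = 2.582. df = 14, critical t = ±1.761. Reject H₀.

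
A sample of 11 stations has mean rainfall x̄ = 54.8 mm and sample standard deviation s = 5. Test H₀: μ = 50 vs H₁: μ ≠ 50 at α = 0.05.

t = (x̄ - μ₀)/(s/√n) = (54.8 - 50)/(5/√11) = 3.184. df = 10, critical t = ±2.228. Reject H₀.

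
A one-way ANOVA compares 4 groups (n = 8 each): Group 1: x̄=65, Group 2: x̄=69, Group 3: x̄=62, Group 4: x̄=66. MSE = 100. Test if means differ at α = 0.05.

Grand mean = 65.5. SS_between = 200.0, MS_between = 66.67. F = 0.667, F_crit ≈ 2.947. Fail to reject H₀.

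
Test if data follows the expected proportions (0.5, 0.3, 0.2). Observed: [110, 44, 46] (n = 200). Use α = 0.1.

Expected: [100.0, 60.0, 40.0]. χ² = 6.167. df = 2, critical = 4.605. Reject H₀.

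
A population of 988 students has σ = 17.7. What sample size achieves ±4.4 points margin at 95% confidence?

Without FPC: n₀ = (1.96×17.7/4.4)² = 62.166. With FPC: n = n₀N/(n₀+N-1) = 58.5 → n = 59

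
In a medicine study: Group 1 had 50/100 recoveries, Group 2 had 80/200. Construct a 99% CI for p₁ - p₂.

p̂₁ = 0.5, p̂₂ = 0.4. Difference = 0.1. CI = (-0.057, 0.257)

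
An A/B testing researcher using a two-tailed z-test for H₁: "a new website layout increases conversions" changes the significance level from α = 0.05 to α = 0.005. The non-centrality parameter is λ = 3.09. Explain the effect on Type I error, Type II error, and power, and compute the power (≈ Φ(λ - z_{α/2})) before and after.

Decreasing α from 0.05 to 0.005:
• Type I error rate decreases (α is the Type I rate by definition).
• Critical value moves from z_{α/2} = 1.96 to 2.807, so power = Φ(λ - z_{α/2}) goes from Φ(3.09 - 1.96) = 0.871 to Φ(3.09 - 2.807) = 0.611.
• Type II error rate β = 1 - power therefore increases (0.129 → 0.389).
Appropriate when false positives are costly — here, rolling out a layout that doesn't actually help — wasted engineering effort.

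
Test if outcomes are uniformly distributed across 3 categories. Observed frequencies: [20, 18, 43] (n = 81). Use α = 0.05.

Expected = 27 each. χ² = Σ(O-E)²/E = 14.296. df = 2, critical value = 5.991. Reject H₀.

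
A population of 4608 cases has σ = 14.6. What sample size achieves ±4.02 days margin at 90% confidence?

Without FPC: n₀ = (1.645×14.6/4.02)² = 35.693. With FPC: n = n₀N/(n₀+N-1) = 35.4 → n = 36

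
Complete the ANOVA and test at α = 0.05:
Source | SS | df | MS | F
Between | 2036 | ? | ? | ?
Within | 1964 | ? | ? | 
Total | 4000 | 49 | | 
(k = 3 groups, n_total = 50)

df_between = 2, df_within = 47. MS_between = 1018.0, MS_within = 41.79. F = 24.362, F_crit ≈ 3.195. Reject H₀.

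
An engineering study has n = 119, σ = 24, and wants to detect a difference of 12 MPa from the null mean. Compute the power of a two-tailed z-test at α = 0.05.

SE = σ/√n = 24/√119 = 2.2. Non-centrality λ = d/SE = 12/2.2 = 5.454. Power ≈ Φ(λ - z_{α/2}) = Φ(5.454 - 1.96) = Φ(3.494) = 1.0.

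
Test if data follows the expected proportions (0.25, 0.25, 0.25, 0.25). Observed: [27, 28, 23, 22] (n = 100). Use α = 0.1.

Expected: [25.0, 25.0, 25.0, 25.0]. χ² = 1.04. df = 3, critical = 6.251. Fail to reject H₀.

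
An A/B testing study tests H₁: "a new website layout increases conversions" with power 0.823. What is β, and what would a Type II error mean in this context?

β = 1 - power = 1 - 0.823 = 0.177. A Type II error is failing to reject H₀ when H₀ is false (false negative) — here, failing to conclude that a new website layout increases conversions when in fact it is true. Consequence: discarding a layout that would have improved conversions — lost revenue.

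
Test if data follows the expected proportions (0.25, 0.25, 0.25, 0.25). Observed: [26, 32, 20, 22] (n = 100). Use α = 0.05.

Expected: [25.0, 25.0, 25.0, 25.0]. χ² = 3.36. df = 3, critical = 7.815. Fail to reject H₀.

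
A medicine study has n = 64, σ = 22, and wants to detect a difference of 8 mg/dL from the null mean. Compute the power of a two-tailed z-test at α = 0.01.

SE = σ/√n = 22/√64 = 2.75. Non-centrality λ = d/SE = 8/2.75 = 2.909. Power ≈ Φ(λ - z_{α/2}) = Φ(2.909 - 2.576) = Φ(0.333) = 0.63.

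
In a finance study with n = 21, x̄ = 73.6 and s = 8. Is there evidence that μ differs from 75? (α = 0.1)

t = (x̄ - μ₀)/(s/√n) = (73.6 - 75)/(8/√21) = -0.802. df = 20, critical t = ±1.725. Fail to reject H₀.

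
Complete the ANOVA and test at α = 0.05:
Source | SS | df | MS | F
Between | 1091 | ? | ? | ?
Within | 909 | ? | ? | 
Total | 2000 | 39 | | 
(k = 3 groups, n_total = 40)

df_between = 2, df_within = 37. MS_between = 545.5, MS_within = 24.57. F = 22.204, F_crit ≈ 3.252. Reject H₀.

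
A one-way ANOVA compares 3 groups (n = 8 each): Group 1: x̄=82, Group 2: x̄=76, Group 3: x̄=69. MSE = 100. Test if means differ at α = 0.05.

Grand mean = 75.67. SS_between = 677.33, MS_between = 338.67. F = 3.387, F_crit ≈ 3.467. Fail to reject H₀.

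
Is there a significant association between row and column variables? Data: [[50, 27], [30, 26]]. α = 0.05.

χ² = 1.747. df = 1, critical = 3.841. Fail to reject H₀. No evidence of dependence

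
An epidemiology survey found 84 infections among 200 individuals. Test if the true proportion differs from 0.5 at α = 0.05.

p̂ = 0.42, p₀ = 0.5. z = (p̂ - p₀)/√(p₀(1-p₀)/n) = -2.263. Critical: ±1.96. Reject H₀.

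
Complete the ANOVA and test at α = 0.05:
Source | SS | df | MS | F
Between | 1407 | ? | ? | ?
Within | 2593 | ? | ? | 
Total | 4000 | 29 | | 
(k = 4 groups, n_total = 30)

df_between = 3, df_within = 26. MS_between = 469.0, MS_within = 99.73. F = 4.703, F_crit ≈ 2.975. Reject H₀.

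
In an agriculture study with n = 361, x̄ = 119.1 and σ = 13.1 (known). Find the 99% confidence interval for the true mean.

CI = x̄ ± z*(σ/√n) = 119.1 ± 2.576(13.1/√361) = 119.1 ± 1.78 = (117.32, 120.88)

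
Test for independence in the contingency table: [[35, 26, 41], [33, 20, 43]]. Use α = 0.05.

χ² = 0.708. df = 2, critical = 5.991. Fail to reject H₀. No evidence of dependence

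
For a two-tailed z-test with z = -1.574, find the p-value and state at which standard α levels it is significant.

p = 2·P(Z > |-1.574|) = 2·(1 - Φ(1.574)) ≈ 0.1155. Not significant at any standard level.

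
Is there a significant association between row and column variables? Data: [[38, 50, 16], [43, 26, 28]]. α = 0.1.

χ² = 10.93. df = 2, critical = 4.605. Reject H₀. Variables are dependent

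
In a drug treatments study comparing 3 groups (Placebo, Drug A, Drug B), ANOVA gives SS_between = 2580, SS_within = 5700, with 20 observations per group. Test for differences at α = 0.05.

df_between = 2, df_within = 57. F = MS_between/MS_within = 1290.0/100.0 = 12.9. F_crit ≈ 3.159. Reject H₀. At least one mean differs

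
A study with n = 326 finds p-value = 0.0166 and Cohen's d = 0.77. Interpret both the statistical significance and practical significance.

Statistically significant (p = 0.0166 < 0.05). Cohen's d = 0.77 indicates a medium effect size. Both statistical and practical significance should be considered.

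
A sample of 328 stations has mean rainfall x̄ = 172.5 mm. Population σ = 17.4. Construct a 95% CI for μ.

CI = x̄ ± z*(σ/√n) = 172.5 ± 1.96(17.4/√328) = 172.5 ± 1.88 = (170.62, 174.38)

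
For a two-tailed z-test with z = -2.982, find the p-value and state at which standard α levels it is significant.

p = 2·P(Z > |-2.982|) = 2·(1 - Φ(2.982)) ≈ 0.0029. Significant at α = 0.1; Significant at α = 0.05; Significant at α = 0.01.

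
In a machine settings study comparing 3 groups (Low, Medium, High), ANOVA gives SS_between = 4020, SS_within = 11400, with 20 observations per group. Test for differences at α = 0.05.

df_between = 2, df_within = 57. F = MS_between/MS_within = 2010.0/200.0 = 10.05. F_crit ≈ 3.159. Reject H₀. At least one mean differs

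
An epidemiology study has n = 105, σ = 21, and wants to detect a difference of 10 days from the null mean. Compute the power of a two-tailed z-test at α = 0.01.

SE = σ/√n = 21/√105 = 2.049. Non-centrality λ = d/SE = 10/2.049 = 4.88. Power ≈ Φ(λ - z_{α/2}) = Φ(4.88 - 2.576) = Φ(2.304) = 0.989.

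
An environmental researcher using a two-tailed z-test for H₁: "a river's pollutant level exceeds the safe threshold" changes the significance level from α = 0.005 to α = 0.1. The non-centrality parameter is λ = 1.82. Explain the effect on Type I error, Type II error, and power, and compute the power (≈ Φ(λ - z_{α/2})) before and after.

Increasing α from 0.005 to 0.1:
• Type I error rate increases (α is the Type I rate by definition).
• Critical value moves from z_{α/2} = 2.807 to 1.645, so power = Φ(λ - z_{α/2}) goes from Φ(1.82 - 2.807) = 0.162 to Φ(1.82 - 1.645) = 0.569.
• Type II error rate β = 1 - power therefore decreases (0.838 → 0.431).
Appropriate when false negatives are costly — here, allowing unsafe pollution to continue.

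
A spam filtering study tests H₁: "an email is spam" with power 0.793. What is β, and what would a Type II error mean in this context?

β = 1 - power = 1 - 0.793 = 0.207. A Type II error is failing to reject H₀ when H₀ is false (false negative) — here, failing to conclude that an email is spam when in fact it is true. Consequence: a spam email lands in the inbox.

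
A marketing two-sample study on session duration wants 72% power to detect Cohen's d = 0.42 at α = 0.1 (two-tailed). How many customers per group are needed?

z_{α/2} = 1.645, z_β = Φ⁻¹(0.72) = 0.583. For small effect (d = 0.42): n per group = 2(z_{α/2} + z_β)²/d² = 2(1.645 + 0.583)²/0.42² = 56.3 → 57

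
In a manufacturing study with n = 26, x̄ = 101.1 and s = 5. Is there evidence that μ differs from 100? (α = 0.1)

t = (x̄ - μ₀)/(s/√n) = (101.1 - 100)/(5/√26) = 1.122. df = 25, critical t = ±1.708. Fail to reject H₀.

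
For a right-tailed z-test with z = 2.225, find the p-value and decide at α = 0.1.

p = P(Z > 2.225) = 1 - Φ(2.225) ≈ 0.013. Since p < 0.1, reject H₀ (significant) at α = 0.1.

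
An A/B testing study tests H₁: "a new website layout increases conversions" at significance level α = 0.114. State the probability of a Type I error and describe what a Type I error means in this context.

P(Type I error) = α = 0.114. A Type I error is rejecting H₀ when H₀ is actually true (false positive) — here, concluding that a new website layout increases conversions when in fact this is not the case. Consequence: rolling out a layout that doesn't actually help — wasted engineering effort.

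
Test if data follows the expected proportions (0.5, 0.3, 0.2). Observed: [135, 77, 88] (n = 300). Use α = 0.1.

Expected: [150.0, 90.0, 60.0]. χ² = 16.444. df = 2, critical = 4.605. Reject H₀.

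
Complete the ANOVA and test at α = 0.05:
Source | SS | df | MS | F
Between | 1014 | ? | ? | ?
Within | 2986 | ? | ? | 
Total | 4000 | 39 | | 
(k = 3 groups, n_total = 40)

df_between = 2, df_within = 37. MS_between = 507.0, MS_within = 80.7. F = 6.282, F_crit ≈ 3.252. Reject H₀.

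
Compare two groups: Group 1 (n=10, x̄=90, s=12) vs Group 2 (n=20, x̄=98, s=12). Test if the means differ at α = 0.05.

Pooled sp = 12.0. t = -1.721, df = 28. Critical t = ±2.048. Fail to reject H₀.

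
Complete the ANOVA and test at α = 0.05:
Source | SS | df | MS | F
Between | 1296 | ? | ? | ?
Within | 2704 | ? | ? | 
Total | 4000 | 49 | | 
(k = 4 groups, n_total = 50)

df_between = 3, df_within = 46. MS_between = 432.0, MS_within = 58.78. F = 7.349, F_crit ≈ 2.807. Reject H₀.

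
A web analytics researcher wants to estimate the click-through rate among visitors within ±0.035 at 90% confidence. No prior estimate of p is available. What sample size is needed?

Conservative approach: use p = 0.5 (maximizes p(1-p) = 0.25). n = z²(0.25)/E² = 1.645²×0.25/0.035² = 552.2 → n = 553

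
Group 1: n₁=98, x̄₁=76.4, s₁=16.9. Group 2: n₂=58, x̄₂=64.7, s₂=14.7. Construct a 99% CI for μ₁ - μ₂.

Difference = 11.7. SE = √(16.9²/98 + 14.7²/58) = 2.577. CI = (5.06, 18.34)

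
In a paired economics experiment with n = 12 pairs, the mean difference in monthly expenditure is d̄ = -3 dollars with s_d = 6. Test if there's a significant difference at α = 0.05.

t = d̄/(s_d/√n) = -3/(6/√12) = -1.732. df = 11, critical t = ±2.201. Fail to reject H₀.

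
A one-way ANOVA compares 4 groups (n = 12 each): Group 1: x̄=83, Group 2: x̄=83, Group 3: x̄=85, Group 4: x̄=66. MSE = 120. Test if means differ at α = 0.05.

Grand mean = 79.25. SS_between = 2841.0, MS_between = 947.0. F = 7.892, F_crit ≈ 2.816. Reject H₀.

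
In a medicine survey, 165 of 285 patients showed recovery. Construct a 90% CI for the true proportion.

p̂ = 0.579. CI = p̂ ± z*√(p̂(1-p̂)/n) = (0.531, 0.627)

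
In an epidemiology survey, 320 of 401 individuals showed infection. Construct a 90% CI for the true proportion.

p̂ = 0.798. CI = p̂ ± z*√(p̂(1-p̂)/n) = (0.765, 0.831)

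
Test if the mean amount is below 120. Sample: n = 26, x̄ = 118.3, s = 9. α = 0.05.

t = (118.3 - 120)/(9/√26) = -0.963, df = 25. Critical t = -1.708. Fail to reject H₀.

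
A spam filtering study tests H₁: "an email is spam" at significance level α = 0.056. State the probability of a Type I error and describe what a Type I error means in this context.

P(Type I error) = α = 0.056. A Type I error is rejecting H₀ when H₀ is actually true (false positive) — here, concluding that an email is spam when in fact this is not the case. Consequence: a legitimate email is sent to the spam folder and the user misses it.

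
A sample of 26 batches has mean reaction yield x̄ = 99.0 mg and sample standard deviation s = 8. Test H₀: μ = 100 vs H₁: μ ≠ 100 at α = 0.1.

t = (x̄ - μ₀)/(s/√n) = (99.0 - 100)/(8/√26) = -0.637. df = 25, critical t = ±1.708. Fail to reject H₀.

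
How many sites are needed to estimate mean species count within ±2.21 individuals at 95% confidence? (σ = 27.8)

n = (z*σ/E)² = (1.96×27.8/2.21)² = 607.9 → n = 608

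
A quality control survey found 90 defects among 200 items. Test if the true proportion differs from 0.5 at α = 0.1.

p̂ = 0.45, p₀ = 0.5. z = (p̂ - p₀)/√(p₀(1-p₀)/n) = -1.414. Critical: ±1.645. Fail to reject H₀.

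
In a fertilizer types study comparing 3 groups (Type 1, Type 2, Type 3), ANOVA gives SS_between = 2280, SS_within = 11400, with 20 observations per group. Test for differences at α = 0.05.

df_between = 2, df_within = 57. F = MS_between/MS_within = 1140.0/200.0 = 5.7. F_crit ≈ 3.159. Reject H₀. At least one mean differs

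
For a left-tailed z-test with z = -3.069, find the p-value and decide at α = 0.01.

p = P(Z < -3.069) = Φ(-3.069) ≈ 0.0011. Since p < 0.01, reject H₀ (significant) at α = 0.01.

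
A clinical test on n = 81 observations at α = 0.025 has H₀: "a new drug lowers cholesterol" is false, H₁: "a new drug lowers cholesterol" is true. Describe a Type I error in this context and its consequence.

Type I error: rejecting H₀ when it is true — concluding that a new drug lowers cholesterol when in fact it is not. Consequence: approving an ineffective drug — patients take a useless medication and may skip effective alternatives.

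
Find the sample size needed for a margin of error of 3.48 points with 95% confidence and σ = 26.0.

n = (z*σ/E)² = (1.96×26.0/3.48)² = 214.4 → n = 215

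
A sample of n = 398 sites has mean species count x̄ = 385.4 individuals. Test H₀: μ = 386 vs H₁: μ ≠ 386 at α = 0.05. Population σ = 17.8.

z = (x̄ - μ₀)/(σ/√n) = (385.4 - 386)/(17.8/√398) = -0.672. Critical value: ±1.96. Since |-0.672| ≤ 1.96, Fail to reject H₀.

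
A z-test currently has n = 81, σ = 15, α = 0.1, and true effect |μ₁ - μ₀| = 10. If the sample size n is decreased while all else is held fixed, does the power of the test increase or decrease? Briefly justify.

Power decreases: a smaller n inflates the standard error σ/√n, pulling the sampling distribution under H₁ back toward the critical value.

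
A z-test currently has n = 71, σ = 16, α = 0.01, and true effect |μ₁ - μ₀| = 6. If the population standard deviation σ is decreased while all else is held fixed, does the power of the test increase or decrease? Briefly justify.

Power increases: a smaller σ shrinks the standard error σ/√n, moving the sampling distribution under H₁ further from the critical value.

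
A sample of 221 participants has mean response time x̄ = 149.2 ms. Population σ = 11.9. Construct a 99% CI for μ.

CI = x̄ ± z*(σ/√n) = 149.2 ± 2.576(11.9/√221) = 149.2 ± 2.06 = (147.14, 151.26)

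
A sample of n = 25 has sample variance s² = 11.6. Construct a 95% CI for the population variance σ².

df = 24. χ²_{0.025} = 39.364, χ²_{0.975} = 12.401. CI for σ² = ((n-1)s²/χ²_{α/2}, (n-1)s²/χ²_{1-α/2}) = (24·11.6/39.364, 24·11.6/12.401) = (7.07, 22.45)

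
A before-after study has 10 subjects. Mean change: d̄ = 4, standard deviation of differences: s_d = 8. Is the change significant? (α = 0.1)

t = d̄/(s_d/√n) = 4/(8/√10) = 1.581. df = 9, critical t = ±1.833. Fail to reject H₀.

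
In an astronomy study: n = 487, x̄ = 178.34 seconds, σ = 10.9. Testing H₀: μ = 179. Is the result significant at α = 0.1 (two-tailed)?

z = (178.34 - 179)/(10.9/√487) = -1.336. Since |z| ≤ 1.645, not significant at α = 0.1.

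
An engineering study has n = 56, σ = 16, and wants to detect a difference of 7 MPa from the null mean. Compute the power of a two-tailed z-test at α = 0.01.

SE = σ/√n = 16/√56 = 2.138. Non-centrality λ = d/SE = 7/2.138 = 3.274. Power ≈ Φ(λ - z_{α/2}) = Φ(3.274 - 2.576) = Φ(0.698) = 0.757.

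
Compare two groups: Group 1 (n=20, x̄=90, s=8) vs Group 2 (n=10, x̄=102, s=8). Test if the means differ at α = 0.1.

Pooled sp = 8.0. t = -3.873, df = 28. Critical t = ±1.701. Reject H₀.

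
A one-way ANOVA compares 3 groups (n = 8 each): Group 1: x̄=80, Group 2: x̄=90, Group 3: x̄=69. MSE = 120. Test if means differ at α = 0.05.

Grand mean = 79.67. SS_between = 1765.33, MS_between = 882.67. F = 7.356, F_crit ≈ 3.467. Reject H₀.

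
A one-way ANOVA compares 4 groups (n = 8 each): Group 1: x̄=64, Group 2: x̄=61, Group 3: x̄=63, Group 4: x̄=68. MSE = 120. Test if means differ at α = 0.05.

Grand mean = 64.0. SS_between = 208.0, MS_between = 69.33. F = 0.578, F_crit ≈ 2.947. Fail to reject H₀.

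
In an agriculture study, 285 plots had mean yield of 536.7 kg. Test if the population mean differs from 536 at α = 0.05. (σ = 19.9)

z = (x̄ - μ₀)/(σ/√n) = (536.7 - 536)/(19.9/√285) = 0.594. Critical value: ±1.96. Since |0.594| ≤ 1.96, Fail to reject H₀.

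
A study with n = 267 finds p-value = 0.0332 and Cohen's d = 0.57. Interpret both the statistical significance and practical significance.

Statistically significant (p = 0.0332 < 0.05). Cohen's d = 0.57 indicates a medium effect size. Both statistical and practical significance should be considered.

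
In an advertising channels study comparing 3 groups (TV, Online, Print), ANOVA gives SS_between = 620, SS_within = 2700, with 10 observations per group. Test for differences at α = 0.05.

df_between = 2, df_within = 27. F = MS_between/MS_within = 310.0/100.0 = 3.1. F_crit ≈ 3.354. Fail to reject H₀.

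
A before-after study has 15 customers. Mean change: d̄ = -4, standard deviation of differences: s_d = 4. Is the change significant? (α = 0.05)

t = d̄/(s_d/√n) = -4/(4/√15) = -3.873. df = 14, critical t = ±2.145. Reject H₀.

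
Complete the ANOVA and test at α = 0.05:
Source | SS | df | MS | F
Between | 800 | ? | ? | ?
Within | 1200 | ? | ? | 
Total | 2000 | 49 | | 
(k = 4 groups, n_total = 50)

df_between = 3, df_within = 46. MS_between = 266.67, MS_within = 26.09. F = 10.222, F_crit ≈ 2.807. Reject H₀.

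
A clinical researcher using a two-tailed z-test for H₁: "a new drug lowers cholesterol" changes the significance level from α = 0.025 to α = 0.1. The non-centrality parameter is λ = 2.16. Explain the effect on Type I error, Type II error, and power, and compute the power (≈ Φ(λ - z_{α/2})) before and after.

Increasing α from 0.025 to 0.1:
• Type I error rate increases (α is the Type I rate by definition).
• Critical value moves from z_{α/2} = 2.241 to 1.645, so power = Φ(λ - z_{α/2}) goes from Φ(2.16 - 2.241) = 0.468 to Φ(2.16 - 1.645) = 0.697.
• Type II error rate β = 1 - power therefore decreases (0.532 → 0.303).
Appropriate when false negatives are costly — here, shelving an effective drug — patients miss out on a treatment that would have helped.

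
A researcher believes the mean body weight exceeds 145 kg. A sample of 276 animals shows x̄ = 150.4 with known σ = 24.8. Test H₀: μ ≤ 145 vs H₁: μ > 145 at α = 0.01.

z = 3.617. Critical value: 2.33. Reject H₀.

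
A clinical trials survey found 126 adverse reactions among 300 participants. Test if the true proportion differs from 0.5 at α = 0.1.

p̂ = 0.42, p₀ = 0.5. z = (p̂ - p₀)/√(p₀(1-p₀)/n) = -2.771. Critical: ±1.645. Reject H₀.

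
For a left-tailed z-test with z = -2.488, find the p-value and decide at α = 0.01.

p = P(Z < -2.488) = Φ(-2.488) ≈ 0.0064. Since p < 0.01, reject H₀ (significant) at α = 0.01.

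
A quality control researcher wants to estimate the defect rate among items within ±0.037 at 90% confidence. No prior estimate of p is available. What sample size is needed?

Conservative approach: use p = 0.5 (maximizes p(1-p) = 0.25). n = z²(0.25)/E² = 1.645²×0.25/0.037² = 494.2 → n = 495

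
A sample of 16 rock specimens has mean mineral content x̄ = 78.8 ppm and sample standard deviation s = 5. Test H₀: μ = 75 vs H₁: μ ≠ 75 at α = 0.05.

t = (x̄ - μ₀)/(s/√n) = (78.8 - 75)/(5/√16) = 3.04. df = 15, critical t = ±2.131. Reject H₀.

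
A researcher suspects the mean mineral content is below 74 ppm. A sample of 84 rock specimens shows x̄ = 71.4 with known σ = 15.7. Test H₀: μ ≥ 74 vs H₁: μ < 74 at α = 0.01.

z = -1.518. Critical value: -2.33. Fail to reject H₀.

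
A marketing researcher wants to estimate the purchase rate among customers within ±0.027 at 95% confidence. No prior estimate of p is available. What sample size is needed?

Conservative approach: use p = 0.5 (maximizes p(1-p) = 0.25). n = z²(0.25)/E² = 1.96²×0.25/0.027² = 1317.4 → n = 1318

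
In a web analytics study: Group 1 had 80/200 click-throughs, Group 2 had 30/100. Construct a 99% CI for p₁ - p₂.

p̂₁ = 0.4, p̂₂ = 0.3. Difference = 0.1. CI = (-0.048, 0.248)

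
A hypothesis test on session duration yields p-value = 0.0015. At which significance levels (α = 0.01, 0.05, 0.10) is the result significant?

p = 0.0015. Significant at: α = 0.01, 0.05, 0.1.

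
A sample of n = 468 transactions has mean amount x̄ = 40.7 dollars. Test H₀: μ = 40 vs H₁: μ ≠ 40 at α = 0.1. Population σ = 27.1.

z = (x̄ - μ₀)/(σ/√n) = (40.7 - 40)/(27.1/√468) = 0.559. Critical value: ±1.645. Since |0.559| ≤ 1.645, Fail to reject H₀.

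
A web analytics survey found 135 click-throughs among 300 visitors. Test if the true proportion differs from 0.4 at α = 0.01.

p̂ = 0.45, p₀ = 0.4. z = (p̂ - p₀)/√(p₀(1-p₀)/n) = 1.768. Critical: ±2.576. Fail to reject H₀.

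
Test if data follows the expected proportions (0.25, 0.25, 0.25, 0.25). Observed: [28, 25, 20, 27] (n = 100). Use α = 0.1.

Expected: [25.0, 25.0, 25.0, 25.0]. χ² = 1.52. df = 3, critical = 6.251. Fail to reject H₀.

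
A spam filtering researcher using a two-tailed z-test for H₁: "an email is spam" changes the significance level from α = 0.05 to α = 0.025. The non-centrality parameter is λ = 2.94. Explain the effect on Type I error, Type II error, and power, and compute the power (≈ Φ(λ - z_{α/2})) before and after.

Decreasing α from 0.05 to 0.025:
• Type I error rate decreases (α is the Type I rate by definition).
• Critical value moves from z_{α/2} = 1.96 to 2.241, so power = Φ(λ - z_{α/2}) goes from Φ(2.94 - 1.96) = 0.836 to Φ(2.94 - 2.241) = 0.758.
• Type II error rate β = 1 - power therefore increases (0.164 → 0.242).
Appropriate when false positives are costly — here, a legitimate email is sent to the spam folder and the user misses it.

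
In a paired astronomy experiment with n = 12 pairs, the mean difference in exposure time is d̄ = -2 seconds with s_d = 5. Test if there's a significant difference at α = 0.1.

t = d̄/(s_d/√n) = -2/(5/√12) = -1.386. df = 11, critical t = ±1.796. Fail to reject H₀.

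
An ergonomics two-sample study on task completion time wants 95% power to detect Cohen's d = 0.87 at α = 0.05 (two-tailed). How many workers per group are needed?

z_{α/2} = 1.96, z_β = Φ⁻¹(0.95) = 1.645. For large effect (d = 0.87): n per group = 2(z_{α/2} + z_β)²/d² = 2(1.96 + 1.645)²/0.87² = 34.3 → 35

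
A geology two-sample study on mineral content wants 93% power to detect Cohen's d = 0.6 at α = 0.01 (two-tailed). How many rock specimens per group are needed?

z_{α/2} = 2.576, z_β = Φ⁻¹(0.93) = 1.476. For medium effect (d = 0.6): n per group = 2(z_{α/2} + z_β)²/d² = 2(2.576 + 1.476)²/0.6² = 91.2 → 92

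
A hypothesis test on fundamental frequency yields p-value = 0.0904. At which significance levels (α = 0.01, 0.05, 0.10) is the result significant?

p = 0.0904. Significant at: α = 0.1.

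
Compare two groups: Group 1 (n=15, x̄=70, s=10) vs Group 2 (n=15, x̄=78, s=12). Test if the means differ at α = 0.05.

Pooled sp = 11.05. t = -1.984, df = 28. Critical t = ±2.048. Fail to reject H₀.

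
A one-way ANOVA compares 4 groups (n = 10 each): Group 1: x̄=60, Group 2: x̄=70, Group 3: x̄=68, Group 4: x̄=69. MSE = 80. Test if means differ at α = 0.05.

Grand mean = 66.75. SS_between = 627.5, MS_between = 209.17. F = 2.615, F_crit ≈ 2.866. Fail to reject H₀.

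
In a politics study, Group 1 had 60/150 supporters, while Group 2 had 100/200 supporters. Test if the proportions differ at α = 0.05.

p̂₁ = 0.4, p̂₂ = 0.5, pooled p̂ = 0.457. z = -1.858. Critical: ±1.96. Fail to reject H₀.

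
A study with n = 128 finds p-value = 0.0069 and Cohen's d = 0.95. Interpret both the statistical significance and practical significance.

Statistically significant (p = 0.0069 < 0.05). Cohen's d = 0.95 indicates a large effect size. Both statistical and practical significance should be considered.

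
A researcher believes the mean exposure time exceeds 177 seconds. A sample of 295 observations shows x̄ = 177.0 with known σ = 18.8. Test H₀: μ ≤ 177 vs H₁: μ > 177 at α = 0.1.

z = 0.0. Critical value: 1.28. Fail to reject H₀.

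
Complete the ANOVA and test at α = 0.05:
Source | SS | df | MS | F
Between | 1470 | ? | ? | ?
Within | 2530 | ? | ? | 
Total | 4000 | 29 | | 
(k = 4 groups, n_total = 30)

df_between = 3, df_within = 26. MS_between = 490.0, MS_within = 97.31. F = 5.036, F_crit ≈ 2.975. Reject H₀.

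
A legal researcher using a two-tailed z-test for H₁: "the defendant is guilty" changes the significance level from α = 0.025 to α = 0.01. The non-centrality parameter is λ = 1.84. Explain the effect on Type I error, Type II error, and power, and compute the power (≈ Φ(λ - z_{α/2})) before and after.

Decreasing α from 0.025 to 0.01:
• Type I error rate decreases (α is the Type I rate by definition).
• Critical value moves from z_{α/2} = 2.241 to 2.576, so power = Φ(λ - z_{α/2}) goes from Φ(1.84 - 2.241) = 0.344 to Φ(1.84 - 2.576) = 0.231.
• Type II error rate β = 1 - power therefore increases (0.656 → 0.769).
Appropriate when false positives are costly — here, convicting an innocent person.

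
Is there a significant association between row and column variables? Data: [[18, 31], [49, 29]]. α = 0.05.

χ² = 8.216. df = 1, critical = 3.841. Reject H₀. Variables are dependent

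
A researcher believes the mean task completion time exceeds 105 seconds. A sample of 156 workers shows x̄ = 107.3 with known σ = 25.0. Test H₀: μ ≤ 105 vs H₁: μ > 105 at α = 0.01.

z = 1.149. Critical value: 2.33. Fail to reject H₀.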